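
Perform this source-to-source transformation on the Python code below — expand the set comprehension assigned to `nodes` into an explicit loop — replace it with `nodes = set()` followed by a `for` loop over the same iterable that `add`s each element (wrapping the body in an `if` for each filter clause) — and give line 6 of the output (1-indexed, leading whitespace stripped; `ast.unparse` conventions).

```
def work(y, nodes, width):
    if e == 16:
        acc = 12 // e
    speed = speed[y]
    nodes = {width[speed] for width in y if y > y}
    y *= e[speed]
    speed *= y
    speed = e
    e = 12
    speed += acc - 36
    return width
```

for width in y:

Transformed code:
def work(y, nodes, width):
    if e == 16:
        acc = 12 // e
    speed = speed[y]
    nodes = set()
    for width in y:
        if y > y:
            nodes.add(width[speed])
    y *= e[speed]
    speed *= y
    speed = e
    e = 12
    speed += acc - 36
    return width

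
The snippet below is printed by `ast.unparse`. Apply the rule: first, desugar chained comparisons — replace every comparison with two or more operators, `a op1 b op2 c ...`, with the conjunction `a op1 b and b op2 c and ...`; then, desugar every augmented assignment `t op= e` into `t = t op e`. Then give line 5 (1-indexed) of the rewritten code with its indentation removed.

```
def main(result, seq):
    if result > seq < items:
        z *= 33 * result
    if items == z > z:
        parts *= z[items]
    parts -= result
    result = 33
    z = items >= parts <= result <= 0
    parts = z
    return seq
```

Transformed code:
def main(result, seq):
    if result > seq and seq < items:
        z = z * (33 * result)
    if items == z and z > z:
        parts = parts * z[items]
    parts = parts - result
    result = 33
    z = items >= parts and parts <= result and (result <= 0)
    parts = z
    return seq

parts = parts * z[items]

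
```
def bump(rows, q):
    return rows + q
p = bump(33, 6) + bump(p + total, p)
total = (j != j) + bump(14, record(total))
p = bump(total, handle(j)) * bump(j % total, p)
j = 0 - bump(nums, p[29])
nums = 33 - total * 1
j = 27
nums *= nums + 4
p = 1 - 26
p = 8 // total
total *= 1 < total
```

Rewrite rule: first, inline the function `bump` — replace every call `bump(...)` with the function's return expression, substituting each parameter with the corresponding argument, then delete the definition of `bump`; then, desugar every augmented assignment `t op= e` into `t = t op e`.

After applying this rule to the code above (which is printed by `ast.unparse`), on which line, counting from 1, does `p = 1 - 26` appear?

8

Transformed code:
p = 33 + 6 + (p + total + p)
total = (j != j) + (14 + record(total))
p = (total + handle(j)) * (j % total + p)
j = 0 - (nums + p[29])
nums = 33 - total * 1
j = 27
nums = nums * (nums + 4)
p = 1 - 26
p = 8 // total
total = total * (1 < total)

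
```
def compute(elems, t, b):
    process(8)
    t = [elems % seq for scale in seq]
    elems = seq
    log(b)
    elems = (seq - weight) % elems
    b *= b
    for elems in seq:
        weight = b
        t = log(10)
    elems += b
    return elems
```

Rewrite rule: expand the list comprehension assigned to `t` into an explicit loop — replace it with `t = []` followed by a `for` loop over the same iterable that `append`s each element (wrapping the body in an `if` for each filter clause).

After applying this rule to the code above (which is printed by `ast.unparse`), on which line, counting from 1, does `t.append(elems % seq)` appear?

5

Transformed code:
def compute(elems, t, b):
    process(8)
    t = []
    for scale in seq:
        t.append(elems % seq)
    elems = seq
    log(b)
    elems = (seq - weight) % elems
    b *= b
    for elems in seq:
        weight = b
        t = log(10)
    elems += b
    return elems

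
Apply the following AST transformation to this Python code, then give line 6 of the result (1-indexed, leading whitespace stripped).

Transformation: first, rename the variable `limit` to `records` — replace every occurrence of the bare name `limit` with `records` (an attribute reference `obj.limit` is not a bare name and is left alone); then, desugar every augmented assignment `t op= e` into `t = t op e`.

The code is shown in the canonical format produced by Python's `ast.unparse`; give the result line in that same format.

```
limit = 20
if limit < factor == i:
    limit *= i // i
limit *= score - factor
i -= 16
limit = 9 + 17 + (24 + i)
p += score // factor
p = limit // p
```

records = 9 + 17 + (24 + i)

Transformed code:
records = 20
if records < factor == i:
    records = records * (i // i)
records = records * (score - factor)
i = i - 16
records = 9 + 17 + (24 + i)
p = p + score // factor
p = records // p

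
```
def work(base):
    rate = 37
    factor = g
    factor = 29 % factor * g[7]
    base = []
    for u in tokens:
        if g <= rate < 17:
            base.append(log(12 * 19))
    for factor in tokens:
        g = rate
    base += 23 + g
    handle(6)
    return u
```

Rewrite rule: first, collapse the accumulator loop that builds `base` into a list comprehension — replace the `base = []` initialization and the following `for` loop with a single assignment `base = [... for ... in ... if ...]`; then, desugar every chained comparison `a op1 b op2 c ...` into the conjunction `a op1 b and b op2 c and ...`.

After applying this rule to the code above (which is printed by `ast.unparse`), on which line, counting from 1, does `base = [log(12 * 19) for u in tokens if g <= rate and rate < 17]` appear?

5

Transformed code:
def work(base):
    rate = 37
    factor = g
    factor = 29 % factor * g[7]
    base = [log(12 * 19) for u in tokens if g <= rate and rate < 17]
    for factor in tokens:
        g = rate
    base += 23 + g
    handle(6)
    return u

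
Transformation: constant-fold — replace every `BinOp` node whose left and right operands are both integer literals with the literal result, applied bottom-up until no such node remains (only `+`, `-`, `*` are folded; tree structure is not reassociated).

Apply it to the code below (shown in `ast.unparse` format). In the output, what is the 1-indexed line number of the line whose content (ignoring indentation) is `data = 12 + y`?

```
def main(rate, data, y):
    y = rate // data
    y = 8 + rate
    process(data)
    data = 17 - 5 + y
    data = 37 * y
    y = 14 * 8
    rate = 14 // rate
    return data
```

Transformed code:
def main(rate, data, y):
    y = rate // data
    y = 8 + rate
    process(data)
    data = 12 + y
    data = 37 * y
    y = 112
    rate = 14 // rate
    return data

5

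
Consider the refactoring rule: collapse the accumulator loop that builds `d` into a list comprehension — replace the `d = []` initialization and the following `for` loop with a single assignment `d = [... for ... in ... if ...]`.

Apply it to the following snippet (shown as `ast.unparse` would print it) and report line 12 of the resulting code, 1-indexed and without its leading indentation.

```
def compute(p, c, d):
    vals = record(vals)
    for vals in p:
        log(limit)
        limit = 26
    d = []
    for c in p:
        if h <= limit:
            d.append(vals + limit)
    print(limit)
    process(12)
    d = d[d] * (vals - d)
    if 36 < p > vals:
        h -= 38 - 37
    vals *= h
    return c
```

Transformed code:
def compute(p, c, d):
    vals = record(vals)
    for vals in p:
        log(limit)
        limit = 26
    d = [vals + limit for c in p if h <= limit]
    print(limit)
    process(12)
    d = d[d] * (vals - d)
    if 36 < p > vals:
        h -= 38 - 37
    vals *= h
    return c

vals *= h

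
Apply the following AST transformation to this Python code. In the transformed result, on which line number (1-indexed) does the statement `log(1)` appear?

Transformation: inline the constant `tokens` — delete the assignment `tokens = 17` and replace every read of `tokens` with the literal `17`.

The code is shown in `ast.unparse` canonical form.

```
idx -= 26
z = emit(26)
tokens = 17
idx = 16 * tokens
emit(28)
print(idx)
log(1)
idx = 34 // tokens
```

Transformed code:
idx -= 26
z = emit(26)
idx = 16 * 17
emit(28)
print(idx)
log(1)
idx = 34 // 17

6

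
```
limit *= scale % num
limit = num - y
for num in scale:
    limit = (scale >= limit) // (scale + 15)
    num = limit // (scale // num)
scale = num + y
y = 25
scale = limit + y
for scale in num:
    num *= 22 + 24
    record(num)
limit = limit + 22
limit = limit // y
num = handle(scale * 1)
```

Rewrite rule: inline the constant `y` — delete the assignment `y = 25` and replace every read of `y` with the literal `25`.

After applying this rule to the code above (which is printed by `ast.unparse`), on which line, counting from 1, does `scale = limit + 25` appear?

Transformed code:
limit *= scale % num
limit = num - 25
for num in scale:
    limit = (scale >= limit) // (scale + 15)
    num = limit // (scale // num)
scale = num + 25
scale = limit + 25
for scale in num:
    num *= 22 + 24
    record(num)
limit = limit + 22
limit = limit // 25
num = handle(scale * 1)

7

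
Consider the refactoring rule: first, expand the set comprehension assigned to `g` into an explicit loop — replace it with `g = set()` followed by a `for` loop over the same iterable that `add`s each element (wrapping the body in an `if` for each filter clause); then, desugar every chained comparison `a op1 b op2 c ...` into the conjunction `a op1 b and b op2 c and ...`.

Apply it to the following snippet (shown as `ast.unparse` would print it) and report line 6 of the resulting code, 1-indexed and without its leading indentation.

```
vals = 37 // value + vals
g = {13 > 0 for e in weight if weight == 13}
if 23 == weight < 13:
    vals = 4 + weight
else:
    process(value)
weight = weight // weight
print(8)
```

Transformed code:
vals = 37 // value + vals
g = set()
for e in weight:
    if weight == 13:
        g.add(13 > 0)
if 23 == weight and weight < 13:
    vals = 4 + weight
else:
    process(value)
weight = weight // weight
print(8)

if 23 == weight and weight < 13:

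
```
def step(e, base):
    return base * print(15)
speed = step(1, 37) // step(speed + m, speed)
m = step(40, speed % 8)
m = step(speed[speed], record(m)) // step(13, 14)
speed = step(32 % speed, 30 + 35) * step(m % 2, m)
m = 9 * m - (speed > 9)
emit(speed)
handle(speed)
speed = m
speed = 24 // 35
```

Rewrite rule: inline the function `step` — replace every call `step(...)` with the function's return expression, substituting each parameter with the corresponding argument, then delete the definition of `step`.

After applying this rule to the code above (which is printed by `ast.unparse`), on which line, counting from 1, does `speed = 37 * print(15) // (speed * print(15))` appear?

1

Transformed code:
speed = 37 * print(15) // (speed * print(15))
m = speed % 8 * print(15)
m = record(m) * print(15) // (14 * print(15))
speed = (30 + 35) * print(15) * (m * print(15))
m = 9 * m - (speed > 9)
emit(speed)
handle(speed)
speed = m
speed = 24 // 35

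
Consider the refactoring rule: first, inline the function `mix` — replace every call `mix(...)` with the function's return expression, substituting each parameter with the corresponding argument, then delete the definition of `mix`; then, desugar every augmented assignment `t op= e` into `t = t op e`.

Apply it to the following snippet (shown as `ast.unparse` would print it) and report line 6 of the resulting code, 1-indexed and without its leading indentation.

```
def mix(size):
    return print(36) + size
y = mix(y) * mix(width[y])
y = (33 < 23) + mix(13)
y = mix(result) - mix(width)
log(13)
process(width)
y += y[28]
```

Transformed code:
y = (print(36) + y) * (print(36) + width[y])
y = (33 < 23) + (print(36) + 13)
y = print(36) + result - (print(36) + width)
log(13)
process(width)
y = y + y[28]

y = y + y[28]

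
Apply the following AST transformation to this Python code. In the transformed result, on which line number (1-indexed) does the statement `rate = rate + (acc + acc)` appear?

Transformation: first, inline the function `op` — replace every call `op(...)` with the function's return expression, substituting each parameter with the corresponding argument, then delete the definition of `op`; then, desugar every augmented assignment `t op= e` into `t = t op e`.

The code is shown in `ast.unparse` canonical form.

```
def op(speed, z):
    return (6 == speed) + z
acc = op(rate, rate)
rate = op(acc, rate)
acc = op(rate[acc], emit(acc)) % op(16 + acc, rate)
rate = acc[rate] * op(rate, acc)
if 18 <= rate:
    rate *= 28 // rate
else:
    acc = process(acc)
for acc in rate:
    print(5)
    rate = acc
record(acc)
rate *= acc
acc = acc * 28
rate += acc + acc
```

Transformed code:
acc = (6 == rate) + rate
rate = (6 == acc) + rate
acc = ((6 == rate[acc]) + emit(acc)) % ((6 == 16 + acc) + rate)
rate = acc[rate] * ((6 == rate) + acc)
if 18 <= rate:
    rate = rate * (28 // rate)
else:
    acc = process(acc)
for acc in rate:
    print(5)
    rate = acc
record(acc)
rate = rate * acc
acc = acc * 28
rate = rate + (acc + acc)

15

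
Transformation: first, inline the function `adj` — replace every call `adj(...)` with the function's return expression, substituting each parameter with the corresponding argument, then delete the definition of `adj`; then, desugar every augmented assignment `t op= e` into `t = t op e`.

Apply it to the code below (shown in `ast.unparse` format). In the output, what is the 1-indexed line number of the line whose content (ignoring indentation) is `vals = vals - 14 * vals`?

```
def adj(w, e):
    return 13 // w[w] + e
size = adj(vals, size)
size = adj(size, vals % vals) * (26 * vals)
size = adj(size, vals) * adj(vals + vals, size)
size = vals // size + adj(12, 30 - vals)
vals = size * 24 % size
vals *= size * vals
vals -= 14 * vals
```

Transformed code:
size = 13 // vals[vals] + size
size = (13 // size[size] + vals % vals) * (26 * vals)
size = (13 // size[size] + vals) * (13 // (vals + vals)[vals + vals] + size)
size = vals // size + (13 // 12[12] + (30 - vals))
vals = size * 24 % size
vals = vals * (size * vals)
vals = vals - 14 * vals

7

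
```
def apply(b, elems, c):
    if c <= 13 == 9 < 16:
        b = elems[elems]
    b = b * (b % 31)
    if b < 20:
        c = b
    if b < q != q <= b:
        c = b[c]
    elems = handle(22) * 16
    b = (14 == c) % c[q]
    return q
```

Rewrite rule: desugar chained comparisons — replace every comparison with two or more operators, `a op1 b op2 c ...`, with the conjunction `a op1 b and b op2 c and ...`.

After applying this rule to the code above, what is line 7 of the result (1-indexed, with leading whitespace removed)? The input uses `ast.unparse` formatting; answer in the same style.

if b < q and q != q and (q <= b):

Transformed code:
def apply(b, elems, c):
    if c <= 13 and 13 == 9 and (9 < 16):
        b = elems[elems]
    b = b * (b % 31)
    if b < 20:
        c = b
    if b < q and q != q and (q <= b):
        c = b[c]
    elems = handle(22) * 16
    b = (14 == c) % c[q]
    return q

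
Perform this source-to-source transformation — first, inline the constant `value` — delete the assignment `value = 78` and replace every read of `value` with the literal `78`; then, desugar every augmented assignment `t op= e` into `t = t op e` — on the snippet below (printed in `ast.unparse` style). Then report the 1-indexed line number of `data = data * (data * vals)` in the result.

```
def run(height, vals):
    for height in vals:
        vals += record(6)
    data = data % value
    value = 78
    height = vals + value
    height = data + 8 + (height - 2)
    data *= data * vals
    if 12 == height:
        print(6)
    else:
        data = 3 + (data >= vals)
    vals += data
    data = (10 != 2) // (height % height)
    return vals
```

7

Transformed code:
def run(height, vals):
    for height in vals:
        vals = vals + record(6)
    data = data % 78
    height = vals + 78
    height = data + 8 + (height - 2)
    data = data * (data * vals)
    if 12 == height:
        print(6)
    else:
        data = 3 + (data >= vals)
    vals = vals + data
    data = (10 != 2) // (height % height)
    return vals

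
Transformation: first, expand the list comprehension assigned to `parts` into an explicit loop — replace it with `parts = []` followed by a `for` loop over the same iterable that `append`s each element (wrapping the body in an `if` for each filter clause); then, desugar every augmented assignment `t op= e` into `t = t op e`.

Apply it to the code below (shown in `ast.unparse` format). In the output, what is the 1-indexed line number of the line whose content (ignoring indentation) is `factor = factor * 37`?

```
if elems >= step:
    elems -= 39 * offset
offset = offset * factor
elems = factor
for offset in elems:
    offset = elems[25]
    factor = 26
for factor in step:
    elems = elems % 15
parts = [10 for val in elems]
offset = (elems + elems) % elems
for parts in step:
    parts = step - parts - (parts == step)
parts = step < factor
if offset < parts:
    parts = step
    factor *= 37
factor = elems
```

Transformed code:
if elems >= step:
    elems = elems - 39 * offset
offset = offset * factor
elems = factor
for offset in elems:
    offset = elems[25]
    factor = 26
for factor in step:
    elems = elems % 15
parts = []
for val in elems:
    parts.append(10)
offset = (elems + elems) % elems
for parts in step:
    parts = step - parts - (parts == step)
parts = step < factor
if offset < parts:
    parts = step
    factor = factor * 37
factor = elems

19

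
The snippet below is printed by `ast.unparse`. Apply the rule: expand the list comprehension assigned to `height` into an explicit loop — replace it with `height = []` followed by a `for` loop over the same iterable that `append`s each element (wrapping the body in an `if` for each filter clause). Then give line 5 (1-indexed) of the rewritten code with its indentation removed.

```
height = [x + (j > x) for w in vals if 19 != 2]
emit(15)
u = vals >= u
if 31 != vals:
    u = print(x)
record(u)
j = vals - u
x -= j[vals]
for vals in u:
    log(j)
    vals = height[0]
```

emit(15)

Transformed code:
height = []
for w in vals:
    if 19 != 2:
        height.append(x + (j > x))
emit(15)
u = vals >= u
if 31 != vals:
    u = print(x)
record(u)
j = vals - u
x -= j[vals]
for vals in u:
    log(j)
    vals = height[0]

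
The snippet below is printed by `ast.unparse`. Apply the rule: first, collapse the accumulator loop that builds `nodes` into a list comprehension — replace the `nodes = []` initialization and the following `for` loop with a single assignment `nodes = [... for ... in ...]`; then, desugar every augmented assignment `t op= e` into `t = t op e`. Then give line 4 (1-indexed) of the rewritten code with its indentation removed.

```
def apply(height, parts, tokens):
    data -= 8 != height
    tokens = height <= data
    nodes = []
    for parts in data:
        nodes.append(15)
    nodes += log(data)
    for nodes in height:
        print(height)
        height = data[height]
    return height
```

nodes = [15 for parts in data]

Transformed code:
def apply(height, parts, tokens):
    data = data - (8 != height)
    tokens = height <= data
    nodes = [15 for parts in data]
    nodes = nodes + log(data)
    for nodes in height:
        print(height)
        height = data[height]
    return height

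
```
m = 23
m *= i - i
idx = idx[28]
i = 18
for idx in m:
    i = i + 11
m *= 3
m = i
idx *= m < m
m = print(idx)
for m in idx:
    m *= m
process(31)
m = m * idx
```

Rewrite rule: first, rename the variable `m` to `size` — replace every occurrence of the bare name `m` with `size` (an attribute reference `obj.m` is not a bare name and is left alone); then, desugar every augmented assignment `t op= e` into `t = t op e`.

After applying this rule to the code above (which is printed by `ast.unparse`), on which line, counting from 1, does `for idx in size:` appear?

Transformed code:
size = 23
size = size * (i - i)
idx = idx[28]
i = 18
for idx in size:
    i = i + 11
size = size * 3
size = i
idx = idx * (size < size)
size = print(idx)
for size in idx:
    size = size * size
process(31)
size = size * idx

5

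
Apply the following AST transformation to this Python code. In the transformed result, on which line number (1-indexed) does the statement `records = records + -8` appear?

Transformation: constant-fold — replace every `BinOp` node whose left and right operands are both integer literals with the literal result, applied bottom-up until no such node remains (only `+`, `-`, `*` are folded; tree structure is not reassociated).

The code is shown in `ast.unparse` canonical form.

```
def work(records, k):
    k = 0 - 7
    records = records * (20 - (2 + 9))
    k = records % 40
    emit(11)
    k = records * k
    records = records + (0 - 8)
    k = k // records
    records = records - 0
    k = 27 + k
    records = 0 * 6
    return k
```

7

Transformed code:
def work(records, k):
    k = -7
    records = records * 9
    k = records % 40
    emit(11)
    k = records * k
    records = records + -8
    k = k // records
    records = records - 0
    k = 27 + k
    records = 0
    return k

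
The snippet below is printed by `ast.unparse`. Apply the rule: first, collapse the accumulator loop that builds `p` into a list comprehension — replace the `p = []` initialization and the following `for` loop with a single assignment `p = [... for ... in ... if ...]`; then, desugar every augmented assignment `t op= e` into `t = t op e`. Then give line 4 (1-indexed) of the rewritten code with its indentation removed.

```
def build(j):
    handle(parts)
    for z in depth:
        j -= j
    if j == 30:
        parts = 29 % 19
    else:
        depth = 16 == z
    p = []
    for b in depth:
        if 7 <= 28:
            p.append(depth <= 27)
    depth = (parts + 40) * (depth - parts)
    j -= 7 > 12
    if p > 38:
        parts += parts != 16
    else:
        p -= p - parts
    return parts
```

j = j - j

Transformed code:
def build(j):
    handle(parts)
    for z in depth:
        j = j - j
    if j == 30:
        parts = 29 % 19
    else:
        depth = 16 == z
    p = [depth <= 27 for b in depth if 7 <= 28]
    depth = (parts + 40) * (depth - parts)
    j = j - (7 > 12)
    if p > 38:
        parts = parts + (parts != 16)
    else:
        p = p - (p - parts)
    return parts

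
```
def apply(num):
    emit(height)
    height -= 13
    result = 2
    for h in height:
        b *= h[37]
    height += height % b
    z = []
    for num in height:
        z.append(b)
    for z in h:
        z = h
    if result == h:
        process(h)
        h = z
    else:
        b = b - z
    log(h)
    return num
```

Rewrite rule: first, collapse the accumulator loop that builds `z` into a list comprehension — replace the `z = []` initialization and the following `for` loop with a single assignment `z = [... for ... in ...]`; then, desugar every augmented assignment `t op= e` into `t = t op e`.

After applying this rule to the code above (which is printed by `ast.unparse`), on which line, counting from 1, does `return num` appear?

Transformed code:
def apply(num):
    emit(height)
    height = height - 13
    result = 2
    for h in height:
        b = b * h[37]
    height = height + height % b
    z = [b for num in height]
    for z in h:
        z = h
    if result == h:
        process(h)
        h = z
    else:
        b = b - z
    log(h)
    return num

17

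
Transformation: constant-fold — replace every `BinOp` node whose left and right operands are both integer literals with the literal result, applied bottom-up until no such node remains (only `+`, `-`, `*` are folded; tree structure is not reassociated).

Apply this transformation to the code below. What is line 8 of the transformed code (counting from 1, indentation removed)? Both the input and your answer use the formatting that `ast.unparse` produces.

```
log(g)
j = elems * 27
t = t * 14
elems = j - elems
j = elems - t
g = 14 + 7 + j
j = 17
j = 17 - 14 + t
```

Transformed code:
log(g)
j = elems * 27
t = t * 14
elems = j - elems
j = elems - t
g = 21 + j
j = 17
j = 3 + t

j = 3 + t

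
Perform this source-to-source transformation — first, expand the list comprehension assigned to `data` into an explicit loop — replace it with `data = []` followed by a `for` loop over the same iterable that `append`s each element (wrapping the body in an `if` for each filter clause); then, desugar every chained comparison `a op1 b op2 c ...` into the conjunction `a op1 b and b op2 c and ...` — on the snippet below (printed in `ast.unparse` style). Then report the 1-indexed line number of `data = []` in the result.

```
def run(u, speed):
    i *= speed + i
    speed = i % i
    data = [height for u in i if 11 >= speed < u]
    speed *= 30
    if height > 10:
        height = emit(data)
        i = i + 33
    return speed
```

Transformed code:
def run(u, speed):
    i *= speed + i
    speed = i % i
    data = []
    for u in i:
        if 11 >= speed and speed < u:
            data.append(height)
    speed *= 30
    if height > 10:
        height = emit(data)
        i = i + 33
    return speed

4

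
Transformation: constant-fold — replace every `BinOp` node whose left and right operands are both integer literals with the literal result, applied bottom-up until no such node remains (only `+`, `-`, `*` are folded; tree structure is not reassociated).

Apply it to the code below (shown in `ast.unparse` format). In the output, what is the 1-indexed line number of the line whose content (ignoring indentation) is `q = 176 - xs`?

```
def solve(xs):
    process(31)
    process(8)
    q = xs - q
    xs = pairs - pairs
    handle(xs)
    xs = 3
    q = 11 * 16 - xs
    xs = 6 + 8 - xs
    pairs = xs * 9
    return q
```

8

Transformed code:
def solve(xs):
    process(31)
    process(8)
    q = xs - q
    xs = pairs - pairs
    handle(xs)
    xs = 3
    q = 176 - xs
    xs = 14 - xs
    pairs = xs * 9
    return q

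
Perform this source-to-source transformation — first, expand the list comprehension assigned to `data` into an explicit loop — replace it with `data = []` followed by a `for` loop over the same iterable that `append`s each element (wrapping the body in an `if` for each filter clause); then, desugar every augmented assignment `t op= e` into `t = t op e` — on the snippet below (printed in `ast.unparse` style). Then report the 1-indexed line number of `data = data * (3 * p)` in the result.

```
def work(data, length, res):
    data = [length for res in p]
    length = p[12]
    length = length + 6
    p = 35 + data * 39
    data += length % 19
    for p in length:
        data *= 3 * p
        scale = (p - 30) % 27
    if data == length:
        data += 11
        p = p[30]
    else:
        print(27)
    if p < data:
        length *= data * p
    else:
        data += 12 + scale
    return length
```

10

Transformed code:
def work(data, length, res):
    data = []
    for res in p:
        data.append(length)
    length = p[12]
    length = length + 6
    p = 35 + data * 39
    data = data + length % 19
    for p in length:
        data = data * (3 * p)
        scale = (p - 30) % 27
    if data == length:
        data = data + 11
        p = p[30]
    else:
        print(27)
    if p < data:
        length = length * (data * p)
    else:
        data = data + (12 + scale)
    return length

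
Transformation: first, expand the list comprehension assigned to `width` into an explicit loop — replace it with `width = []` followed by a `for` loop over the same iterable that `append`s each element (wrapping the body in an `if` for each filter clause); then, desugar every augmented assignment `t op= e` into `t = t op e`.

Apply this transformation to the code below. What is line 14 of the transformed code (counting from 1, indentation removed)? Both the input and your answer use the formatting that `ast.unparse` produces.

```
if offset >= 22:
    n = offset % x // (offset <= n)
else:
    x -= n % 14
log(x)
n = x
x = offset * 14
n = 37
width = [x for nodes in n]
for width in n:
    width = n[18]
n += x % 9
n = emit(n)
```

n = n + x % 9

Transformed code:
if offset >= 22:
    n = offset % x // (offset <= n)
else:
    x = x - n % 14
log(x)
n = x
x = offset * 14
n = 37
width = []
for nodes in n:
    width.append(x)
for width in n:
    width = n[18]
n = n + x % 9
n = emit(n)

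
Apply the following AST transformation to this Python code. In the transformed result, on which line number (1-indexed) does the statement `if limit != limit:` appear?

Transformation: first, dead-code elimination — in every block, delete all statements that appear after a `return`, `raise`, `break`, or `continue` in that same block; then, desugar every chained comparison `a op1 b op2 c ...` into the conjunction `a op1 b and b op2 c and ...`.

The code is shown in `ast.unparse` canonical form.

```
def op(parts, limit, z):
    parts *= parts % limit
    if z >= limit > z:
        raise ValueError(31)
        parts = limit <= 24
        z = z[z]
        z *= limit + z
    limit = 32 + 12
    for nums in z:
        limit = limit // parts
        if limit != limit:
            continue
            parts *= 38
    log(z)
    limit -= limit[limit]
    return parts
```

8

Transformed code:
def op(parts, limit, z):
    parts *= parts % limit
    if z >= limit and limit > z:
        raise ValueError(31)
    limit = 32 + 12
    for nums in z:
        limit = limit // parts
        if limit != limit:
            continue
    log(z)
    limit -= limit[limit]
    return parts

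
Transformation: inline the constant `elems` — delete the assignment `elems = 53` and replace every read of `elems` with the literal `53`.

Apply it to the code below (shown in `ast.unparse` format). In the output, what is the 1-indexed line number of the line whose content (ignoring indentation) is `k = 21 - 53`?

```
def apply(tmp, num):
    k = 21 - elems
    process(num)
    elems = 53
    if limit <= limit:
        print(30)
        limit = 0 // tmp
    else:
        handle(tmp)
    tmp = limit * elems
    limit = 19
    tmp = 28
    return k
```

Transformed code:
def apply(tmp, num):
    k = 21 - 53
    process(num)
    if limit <= limit:
        print(30)
        limit = 0 // tmp
    else:
        handle(tmp)
    tmp = limit * 53
    limit = 19
    tmp = 28
    return k

2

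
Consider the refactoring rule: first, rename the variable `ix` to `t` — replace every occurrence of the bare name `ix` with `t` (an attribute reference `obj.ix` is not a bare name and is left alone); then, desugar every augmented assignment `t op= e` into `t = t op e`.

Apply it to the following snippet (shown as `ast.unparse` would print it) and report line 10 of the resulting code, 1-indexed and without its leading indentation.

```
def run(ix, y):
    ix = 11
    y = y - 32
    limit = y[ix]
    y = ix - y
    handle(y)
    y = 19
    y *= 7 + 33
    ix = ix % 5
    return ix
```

Transformed code:
def run(t, y):
    t = 11
    y = y - 32
    limit = y[t]
    y = t - y
    handle(y)
    y = 19
    y = y * (7 + 33)
    t = t % 5
    return t

return t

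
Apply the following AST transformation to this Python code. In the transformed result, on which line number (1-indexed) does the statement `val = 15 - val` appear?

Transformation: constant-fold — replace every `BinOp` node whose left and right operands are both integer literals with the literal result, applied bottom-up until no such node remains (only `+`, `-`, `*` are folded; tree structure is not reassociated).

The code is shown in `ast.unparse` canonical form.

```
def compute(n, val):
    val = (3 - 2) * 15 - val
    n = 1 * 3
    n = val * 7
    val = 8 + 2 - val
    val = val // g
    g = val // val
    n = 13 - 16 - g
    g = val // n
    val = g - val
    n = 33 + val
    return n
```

2

Transformed code:
def compute(n, val):
    val = 15 - val
    n = 3
    n = val * 7
    val = 10 - val
    val = val // g
    g = val // val
    n = -3 - g
    g = val // n
    val = g - val
    n = 33 + val
    return n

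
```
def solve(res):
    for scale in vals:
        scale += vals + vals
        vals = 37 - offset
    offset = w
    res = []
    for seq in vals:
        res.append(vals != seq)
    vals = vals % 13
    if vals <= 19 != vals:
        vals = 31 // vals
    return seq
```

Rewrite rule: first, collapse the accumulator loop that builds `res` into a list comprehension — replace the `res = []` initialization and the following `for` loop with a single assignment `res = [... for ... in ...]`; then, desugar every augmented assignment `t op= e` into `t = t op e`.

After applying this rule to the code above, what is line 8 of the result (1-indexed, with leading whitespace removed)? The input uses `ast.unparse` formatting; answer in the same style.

Transformed code:
def solve(res):
    for scale in vals:
        scale = scale + (vals + vals)
        vals = 37 - offset
    offset = w
    res = [vals != seq for seq in vals]
    vals = vals % 13
    if vals <= 19 != vals:
        vals = 31 // vals
    return seq

if vals <= 19 != vals:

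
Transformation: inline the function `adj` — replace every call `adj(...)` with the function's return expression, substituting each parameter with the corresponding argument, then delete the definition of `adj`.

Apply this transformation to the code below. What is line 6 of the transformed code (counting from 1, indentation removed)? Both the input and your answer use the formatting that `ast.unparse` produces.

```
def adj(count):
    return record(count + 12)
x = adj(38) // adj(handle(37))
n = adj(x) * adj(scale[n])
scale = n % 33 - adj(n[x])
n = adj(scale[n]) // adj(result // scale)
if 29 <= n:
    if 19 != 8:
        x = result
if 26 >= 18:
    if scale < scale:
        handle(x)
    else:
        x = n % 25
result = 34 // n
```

if 19 != 8:

Transformed code:
x = record(38 + 12) // record(handle(37) + 12)
n = record(x + 12) * record(scale[n] + 12)
scale = n % 33 - record(n[x] + 12)
n = record(scale[n] + 12) // record(result // scale + 12)
if 29 <= n:
    if 19 != 8:
        x = result
if 26 >= 18:
    if scale < scale:
        handle(x)
    else:
        x = n % 25
result = 34 // n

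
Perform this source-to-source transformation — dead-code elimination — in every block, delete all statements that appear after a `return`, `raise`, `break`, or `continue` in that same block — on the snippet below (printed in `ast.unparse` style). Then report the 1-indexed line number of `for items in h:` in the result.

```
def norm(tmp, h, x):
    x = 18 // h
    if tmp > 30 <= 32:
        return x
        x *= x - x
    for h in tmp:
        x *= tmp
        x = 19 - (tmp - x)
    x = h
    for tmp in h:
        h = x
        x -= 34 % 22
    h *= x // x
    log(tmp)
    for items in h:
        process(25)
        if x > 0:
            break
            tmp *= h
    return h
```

Transformed code:
def norm(tmp, h, x):
    x = 18 // h
    if tmp > 30 <= 32:
        return x
    for h in tmp:
        x *= tmp
        x = 19 - (tmp - x)
    x = h
    for tmp in h:
        h = x
        x -= 34 % 22
    h *= x // x
    log(tmp)
    for items in h:
        process(25)
        if x > 0:
            break
    return h

14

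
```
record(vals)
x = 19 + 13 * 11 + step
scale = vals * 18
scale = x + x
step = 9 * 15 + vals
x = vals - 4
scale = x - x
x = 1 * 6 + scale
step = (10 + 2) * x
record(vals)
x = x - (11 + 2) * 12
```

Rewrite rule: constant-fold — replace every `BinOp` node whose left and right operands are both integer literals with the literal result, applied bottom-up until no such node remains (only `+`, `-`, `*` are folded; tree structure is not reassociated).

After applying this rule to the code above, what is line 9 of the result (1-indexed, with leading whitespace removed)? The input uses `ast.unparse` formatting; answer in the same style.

Transformed code:
record(vals)
x = 162 + step
scale = vals * 18
scale = x + x
step = 135 + vals
x = vals - 4
scale = x - x
x = 6 + scale
step = 12 * x
record(vals)
x = x - 156

step = 12 * x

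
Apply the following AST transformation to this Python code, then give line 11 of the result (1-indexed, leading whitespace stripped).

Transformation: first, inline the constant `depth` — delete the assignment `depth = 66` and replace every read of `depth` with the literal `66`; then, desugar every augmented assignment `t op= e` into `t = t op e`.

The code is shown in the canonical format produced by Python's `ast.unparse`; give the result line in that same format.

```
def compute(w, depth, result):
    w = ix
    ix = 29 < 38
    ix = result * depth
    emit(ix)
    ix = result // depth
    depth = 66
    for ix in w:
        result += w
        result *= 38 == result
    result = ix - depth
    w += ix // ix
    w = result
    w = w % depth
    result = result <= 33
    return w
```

w = w + ix // ix

Transformed code:
def compute(w, depth, result):
    w = ix
    ix = 29 < 38
    ix = result * 66
    emit(ix)
    ix = result // 66
    for ix in w:
        result = result + w
        result = result * (38 == result)
    result = ix - 66
    w = w + ix // ix
    w = result
    w = w % 66
    result = result <= 33
    return w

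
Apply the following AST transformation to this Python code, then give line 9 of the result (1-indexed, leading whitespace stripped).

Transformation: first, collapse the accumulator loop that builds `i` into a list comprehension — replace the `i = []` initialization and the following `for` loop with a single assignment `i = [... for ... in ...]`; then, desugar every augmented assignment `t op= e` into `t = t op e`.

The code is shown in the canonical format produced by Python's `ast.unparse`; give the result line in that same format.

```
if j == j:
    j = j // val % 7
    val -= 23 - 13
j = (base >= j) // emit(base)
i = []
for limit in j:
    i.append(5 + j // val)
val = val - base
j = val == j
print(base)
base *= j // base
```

base = base * (j // base)

Transformed code:
if j == j:
    j = j // val % 7
    val = val - (23 - 13)
j = (base >= j) // emit(base)
i = [5 + j // val for limit in j]
val = val - base
j = val == j
print(base)
base = base * (j // base)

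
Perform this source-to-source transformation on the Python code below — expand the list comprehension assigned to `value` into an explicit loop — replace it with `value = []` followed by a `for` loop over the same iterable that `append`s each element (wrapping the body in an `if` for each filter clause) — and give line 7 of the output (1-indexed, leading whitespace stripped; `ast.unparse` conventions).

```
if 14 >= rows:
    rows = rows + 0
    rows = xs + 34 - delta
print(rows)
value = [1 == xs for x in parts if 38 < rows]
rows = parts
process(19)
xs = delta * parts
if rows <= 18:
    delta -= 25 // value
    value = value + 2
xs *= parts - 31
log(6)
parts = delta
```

if 38 < rows:

Transformed code:
if 14 >= rows:
    rows = rows + 0
    rows = xs + 34 - delta
print(rows)
value = []
for x in parts:
    if 38 < rows:
        value.append(1 == xs)
rows = parts
process(19)
xs = delta * parts
if rows <= 18:
    delta -= 25 // value
    value = value + 2
xs *= parts - 31
log(6)
parts = delta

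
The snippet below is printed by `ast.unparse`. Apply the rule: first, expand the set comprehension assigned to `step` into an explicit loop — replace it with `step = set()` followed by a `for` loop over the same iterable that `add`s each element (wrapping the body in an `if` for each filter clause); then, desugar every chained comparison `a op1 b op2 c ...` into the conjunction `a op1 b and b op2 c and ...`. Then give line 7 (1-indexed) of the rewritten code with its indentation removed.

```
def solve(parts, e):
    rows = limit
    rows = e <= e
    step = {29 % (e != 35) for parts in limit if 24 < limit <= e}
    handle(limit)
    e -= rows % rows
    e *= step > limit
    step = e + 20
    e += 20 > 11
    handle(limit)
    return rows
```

Transformed code:
def solve(parts, e):
    rows = limit
    rows = e <= e
    step = set()
    for parts in limit:
        if 24 < limit and limit <= e:
            step.add(29 % (e != 35))
    handle(limit)
    e -= rows % rows
    e *= step > limit
    step = e + 20
    e += 20 > 11
    handle(limit)
    return rows

step.add(29 % (e != 35))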